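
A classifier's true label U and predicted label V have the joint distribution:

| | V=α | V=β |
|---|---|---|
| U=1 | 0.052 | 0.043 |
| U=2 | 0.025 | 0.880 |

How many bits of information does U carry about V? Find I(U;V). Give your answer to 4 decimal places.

0.1321 bits

Marginals: p(U) = (0.0950, 0.9050), p(V) = (0.0770, 0.9230).
I(U;V) = Σ p(x,y)·log₂[p(x,y)/(p(x)p(y))].
  (1,α): 0.052·log₂(7.1087) = 0.14714
  (1,β): 0.043·log₂(0.4904) = -0.04420
  (2,α): 0.025·log₂(0.3588) = -0.03697
  (2,β): 0.880·log₂(1.0535) = 0.06616
Sum = 0.1321 bits.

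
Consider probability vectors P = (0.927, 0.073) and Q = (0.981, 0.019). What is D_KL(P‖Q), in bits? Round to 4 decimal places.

D(P‖Q) = Σ p·log₂(p/q).
  0.927·log₂(0.927/0.981) = -0.07572
  0.073·log₂(0.073/0.019) = 0.14176
D(P‖Q) = 0.0660 bits.

0.0660 bits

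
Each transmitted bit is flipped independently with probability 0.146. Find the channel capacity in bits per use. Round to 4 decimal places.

Binary symmetric channel: C = 1 − h₂(ε) where h₂ is the binary entropy function.
h₂(0.146) = −0.146·log₂0.146 − 0.854·log₂0.854 = 0.5997.
C = 1 − 0.5997 = 0.4003 bits per channel use.

0.4003 bits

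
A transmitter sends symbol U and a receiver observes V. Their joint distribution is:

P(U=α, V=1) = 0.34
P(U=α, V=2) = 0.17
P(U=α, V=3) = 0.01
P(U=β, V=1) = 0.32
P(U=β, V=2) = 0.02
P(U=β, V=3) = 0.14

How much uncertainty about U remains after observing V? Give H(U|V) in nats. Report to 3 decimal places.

0.558 nats

Chain rule: H(U|V) = H(U,V) − H(V).
Marginals: p(U) = (0.5200, 0.4800), p(V) = (0.6600, 0.1900, 0.1500).
H(U,V) = 1.4322 nats; H(V) = 0.8743 nats.
H(U|V) = 1.4322 − 0.8743 = 0.558 nats.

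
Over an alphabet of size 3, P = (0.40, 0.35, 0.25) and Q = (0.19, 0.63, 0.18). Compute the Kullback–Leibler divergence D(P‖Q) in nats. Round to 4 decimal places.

D(P‖Q) = Σ p·ln(p/q).
  0.40·ln(0.40/0.19) = 0.29778
  0.35·ln(0.35/0.63) = -0.20573
  0.25·ln(0.25/0.18) = 0.08213
D(P‖Q) = 0.1742 nats.

0.1742 nats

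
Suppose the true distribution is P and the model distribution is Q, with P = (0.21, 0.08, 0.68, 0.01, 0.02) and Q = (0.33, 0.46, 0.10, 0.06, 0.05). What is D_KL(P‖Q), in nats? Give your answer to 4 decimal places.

D(P‖Q) = Σ p·ln(p/q).
  0.21·ln(0.21/0.33) = -0.09492
  0.08·ln(0.08/0.46) = -0.13994
  0.68·ln(0.68/0.10) = 1.30351
  0.01·ln(0.01/0.06) = -0.01792
  0.02·ln(0.02/0.05) = -0.01833
D(P‖Q) = 1.0324 nats.

1.0324 nats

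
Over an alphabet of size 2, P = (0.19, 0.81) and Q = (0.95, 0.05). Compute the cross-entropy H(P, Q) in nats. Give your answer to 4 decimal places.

2.4363 nats

H(P,Q) = −Σ p·ln q.
  −0.19·ln(0.95) = 0.00975
  −0.81·ln(0.05) = 2.42654
H(P,Q) = 2.4363 nats.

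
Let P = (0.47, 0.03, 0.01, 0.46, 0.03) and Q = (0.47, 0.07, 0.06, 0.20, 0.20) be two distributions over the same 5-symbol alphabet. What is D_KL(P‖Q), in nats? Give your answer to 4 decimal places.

0.2829 nats

D(P‖Q) = Σ p·ln(p/q).
  0.47·ln(0.47/0.47) = 0.00000
  0.03·ln(0.03/0.07) = -0.02542
  0.01·ln(0.01/0.06) = -0.01792
  0.46·ln(0.46/0.20) = 0.38314
  0.03·ln(0.03/0.20) = -0.05691
D(P‖Q) = 0.2829 nats.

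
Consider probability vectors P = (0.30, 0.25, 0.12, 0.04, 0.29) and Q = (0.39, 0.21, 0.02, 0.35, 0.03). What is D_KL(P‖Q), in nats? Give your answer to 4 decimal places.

0.7510 nats

D(P‖Q) = Σ p·ln(p/q).
  0.30·ln(0.30/0.39) = -0.07871
  0.25·ln(0.25/0.21) = 0.04359
  0.12·ln(0.12/0.02) = 0.21501
  0.04·ln(0.04/0.35) = -0.08676
  0.29·ln(0.29/0.03) = 0.65792
D(P‖Q) = 0.7510 nats.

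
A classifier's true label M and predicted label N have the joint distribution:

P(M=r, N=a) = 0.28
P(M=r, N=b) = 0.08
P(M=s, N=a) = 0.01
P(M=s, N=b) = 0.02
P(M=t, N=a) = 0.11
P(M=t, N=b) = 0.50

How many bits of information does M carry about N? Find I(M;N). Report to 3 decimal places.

Marginals: p(M) = (0.3600, 0.0300, 0.6100), p(N) = (0.4000, 0.6000).
I(M;N) = H(M) + H(N) − H(M,N).
H(M) = 1.1174, H(N) = 0.9710, H(M,N) = 1.8353.
I(M;N) = 1.1174 + 0.9710 − 1.8353 = 0.253 bits.

0.253 bits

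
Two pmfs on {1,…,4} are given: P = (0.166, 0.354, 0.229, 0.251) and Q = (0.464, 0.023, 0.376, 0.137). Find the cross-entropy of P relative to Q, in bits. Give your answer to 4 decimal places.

H(P,Q) = −Σ p·log₂ q.
  −0.166·log₂(0.464) = 0.18390
  −0.354·log₂(0.023) = 1.92655
  −0.229·log₂(0.376) = 0.32316
  −0.251·log₂(0.137) = 0.71981
H(P,Q) = 3.1534 bits.

3.1534 bits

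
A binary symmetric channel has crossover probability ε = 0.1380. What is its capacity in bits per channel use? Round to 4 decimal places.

0.4210 bits

Binary symmetric channel: C = 1 − h₂(ε) where h₂ is the binary entropy function.
h₂(0.1380) = −0.1380·log₂0.1380 − 0.8620·log₂0.8620 = 0.5790.
C = 1 − 0.5790 = 0.4210 bits per channel use.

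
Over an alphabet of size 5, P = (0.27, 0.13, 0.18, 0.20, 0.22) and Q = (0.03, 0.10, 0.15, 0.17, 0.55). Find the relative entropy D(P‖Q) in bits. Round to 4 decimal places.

0.7085 bits

D(P‖Q) = Σ p·log₂(p/q).
  0.27·log₂(0.27/0.03) = 0.85588
  0.13·log₂(0.13/0.10) = 0.04921
  0.18·log₂(0.18/0.15) = 0.04735
  0.20·log₂(0.20/0.17) = 0.04689
  0.22·log₂(0.22/0.55) = -0.29082
D(P‖Q) = 0.7085 bits.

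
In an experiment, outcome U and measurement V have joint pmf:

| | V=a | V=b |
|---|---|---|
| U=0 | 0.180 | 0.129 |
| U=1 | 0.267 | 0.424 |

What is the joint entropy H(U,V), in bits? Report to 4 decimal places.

1.8600 bits

H(U,V) = −Σ p(x,y)·log₂ p(x,y) over all 4 cells.
  cell (0,a): −0.180·log₂0.180 = 0.44531
  cell (0,b): −0.129·log₂0.129 = 0.38114
  cell (1,a): −0.267·log₂0.267 = 0.50866
  cell (1,b): −0.424·log₂0.424 = 0.52485
Sum = 1.8600 bits.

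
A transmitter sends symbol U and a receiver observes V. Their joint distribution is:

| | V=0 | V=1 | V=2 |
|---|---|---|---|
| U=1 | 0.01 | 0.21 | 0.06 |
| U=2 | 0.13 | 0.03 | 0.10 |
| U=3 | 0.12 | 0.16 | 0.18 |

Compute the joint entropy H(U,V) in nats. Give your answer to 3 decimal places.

H(U,V) = −Σ p(x,y)·ln p(x,y) over all 9 cells.
  cell (1,0): −0.01·ln0.01 = 0.0461
  cell (1,1): −0.21·ln0.21 = 0.3277
  cell (1,2): −0.06·ln0.06 = 0.1688
  cell (2,0): −0.13·ln0.13 = 0.2652
  cell (2,1): −0.03·ln0.03 = 0.1052
  cell (2,2): −0.10·ln0.10 = 0.2303
  cell (3,0): −0.12·ln0.12 = 0.2544
  cell (3,1): −0.16·ln0.16 = 0.2932
  cell (3,2): −0.18·ln0.18 = 0.3087
Sum = 2.000 nats.

2.000 nats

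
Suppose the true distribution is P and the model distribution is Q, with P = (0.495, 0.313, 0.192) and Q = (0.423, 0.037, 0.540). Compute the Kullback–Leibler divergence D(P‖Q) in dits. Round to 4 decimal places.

D(P‖Q) = Σ p·log₁₀(p/q).
  0.495·log₁₀(0.495/0.423) = 0.03379
  0.313·log₁₀(0.313/0.037) = 0.29026
  0.192·log₁₀(0.192/0.540) = -0.08623
D(P‖Q) = 0.2378 dits.

0.2378 dits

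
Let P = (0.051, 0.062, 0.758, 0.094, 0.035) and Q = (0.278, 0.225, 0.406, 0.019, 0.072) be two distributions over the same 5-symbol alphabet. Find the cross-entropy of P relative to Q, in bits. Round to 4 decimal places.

1.8837 bits

H(P,Q) = −Σ p·log₂ q.
  −0.051·log₂(0.278) = 0.09419
  −0.062·log₂(0.225) = 0.13342
  −0.758·log₂(0.406) = 0.98574
  −0.094·log₂(0.019) = 0.53748
  −0.035·log₂(0.072) = 0.13286
H(P,Q) = 1.8837 bits.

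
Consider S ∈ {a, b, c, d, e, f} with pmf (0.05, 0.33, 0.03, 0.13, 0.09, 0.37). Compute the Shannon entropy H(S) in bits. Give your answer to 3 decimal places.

H(S) = −Σ p·log₂ p.
  −(0.05)·log₂(0.05) = 0.2161
  −(0.33)·log₂(0.33) = 0.5278
  −(0.03)·log₂(0.03) = 0.1518
  −(0.13)·log₂(0.13) = 0.3826
  −(0.09)·log₂(0.09) = 0.3127
  −(0.37)·log₂(0.37) = 0.5307
Sum: 0.2161 + 0.5278 + 0.1518 + 0.3826 + 0.3127 + 0.5307 = 2.122 bits.

2.122 bits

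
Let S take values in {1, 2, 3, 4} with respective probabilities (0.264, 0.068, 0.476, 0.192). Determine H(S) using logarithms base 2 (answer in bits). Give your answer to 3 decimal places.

H(S) = −Σ p·log₂ p.
  −(0.264)·log₂(0.264) = 0.5072
  −(0.068)·log₂(0.068) = 0.2637
  −(0.476)·log₂(0.476) = 0.5098
  −(0.192)·log₂(0.192) = 0.4571
Sum: 0.5072 + 0.2637 + 0.5098 + 0.4571 = 1.738 bits.

1.738 bits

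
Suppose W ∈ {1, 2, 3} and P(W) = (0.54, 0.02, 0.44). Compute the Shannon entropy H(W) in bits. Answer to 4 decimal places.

1.1141 bits

H(W) = −Σ p·log₂ p.
  −(0.54)·log₂(0.54) = 0.48004
  −(0.02)·log₂(0.02) = 0.11288
  −(0.44)·log₂(0.44) = 0.52115
Sum: 0.48004 + 0.11288 + 0.52115 = 1.1141 bits.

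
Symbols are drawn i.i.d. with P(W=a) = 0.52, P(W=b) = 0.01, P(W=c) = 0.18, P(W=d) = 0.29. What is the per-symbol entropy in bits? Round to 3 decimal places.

H(W) = −Σ p·log₂ p.
  −(0.52)·log₂(0.52) = 0.4906
  −(0.01)·log₂(0.01) = 0.0664
  −(0.18)·log₂(0.18) = 0.4453
  −(0.29)·log₂(0.29) = 0.5179
Sum: 0.4906 + 0.0664 + 0.4453 + 0.5179 = 1.520 bits.

1.520 bits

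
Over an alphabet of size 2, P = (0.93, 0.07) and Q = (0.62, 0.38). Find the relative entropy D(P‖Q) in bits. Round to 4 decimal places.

D(P‖Q) = Σ p·log₂(p/q).
  0.93·log₂(0.93/0.62) = 0.54402
  0.07·log₂(0.07/0.38) = -0.17084
D(P‖Q) = 0.3732 bits.

0.3732 bits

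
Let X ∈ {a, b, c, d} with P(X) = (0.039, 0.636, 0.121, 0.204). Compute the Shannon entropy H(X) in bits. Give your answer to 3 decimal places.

H(X) = −Σ p·log₂ p.
  −(0.039)·log₂(0.039) = 0.1825
  −(0.636)·log₂(0.636) = 0.4152
  −(0.121)·log₂(0.121) = 0.3687
  −(0.204)·log₂(0.204) = 0.4678
Sum: 0.1825 + 0.4152 + 0.3687 + 0.4678 = 1.434 bits.

1.434 bits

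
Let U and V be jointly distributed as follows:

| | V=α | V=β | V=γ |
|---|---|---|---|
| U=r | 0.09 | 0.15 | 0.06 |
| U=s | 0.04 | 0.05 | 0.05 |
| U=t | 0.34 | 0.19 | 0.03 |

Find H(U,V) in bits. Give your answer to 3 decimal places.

H(U,V) = −Σ p(x,y)·log₂ p(x,y) over all 9 cells.
  cell (r,α): −0.09·log₂0.09 = 0.3127
  cell (r,β): −0.15·log₂0.15 = 0.4105
  cell (r,γ): −0.06·log₂0.06 = 0.2435
  cell (s,α): −0.04·log₂0.04 = 0.1858
  cell (s,β): −0.05·log₂0.05 = 0.2161
  cell (s,γ): −0.05·log₂0.05 = 0.2161
  cell (t,α): −0.34·log₂0.34 = 0.5292
  cell (t,β): −0.19·log₂0.19 = 0.4552
  cell (t,γ): −0.03·log₂0.03 = 0.1518
Sum = 2.721 bits.

2.721 bits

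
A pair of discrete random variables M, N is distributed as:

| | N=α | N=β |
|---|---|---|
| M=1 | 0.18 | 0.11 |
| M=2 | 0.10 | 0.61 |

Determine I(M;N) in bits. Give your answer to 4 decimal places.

0.1614 bits

Marginals: p(M) = (0.2900, 0.7100), p(N) = (0.2800, 0.7200).
I(M;N) = Σ p(x,y)·log₂[p(x,y)/(p(x)p(y))].
  (1,α): 0.18·log₂(2.2167) = 0.20672
  (1,β): 0.11·log₂(0.5268) = -0.10171
  (2,α): 0.10·log₂(0.5030) = -0.09913
  (2,β): 0.61·log₂(1.1933) = 0.15550
Sum = 0.1614 bits.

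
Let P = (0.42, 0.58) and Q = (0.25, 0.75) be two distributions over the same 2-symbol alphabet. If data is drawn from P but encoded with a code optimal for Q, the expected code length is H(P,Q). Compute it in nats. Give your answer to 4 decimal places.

H(P,Q) = −Σ p·ln q.
  −0.42·ln(0.25) = 0.58224
  −0.58·ln(0.75) = 0.16686
H(P,Q) = 0.7491 nats.

0.7491 nats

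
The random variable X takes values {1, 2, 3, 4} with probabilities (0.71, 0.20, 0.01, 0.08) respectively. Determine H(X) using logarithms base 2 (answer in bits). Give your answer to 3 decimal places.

H(X) = −Σ p·log₂ p.
  −(0.71)·log₂(0.71) = 0.3508
  −(0.20)·log₂(0.20) = 0.4644
  −(0.01)·log₂(0.01) = 0.0664
  −(0.08)·log₂(0.08) = 0.2915
Sum: 0.3508 + 0.4644 + 0.0664 + 0.2915 = 1.173 bits.

1.173 bits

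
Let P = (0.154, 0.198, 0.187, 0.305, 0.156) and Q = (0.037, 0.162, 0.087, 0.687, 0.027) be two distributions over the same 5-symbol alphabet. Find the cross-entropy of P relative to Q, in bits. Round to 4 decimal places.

2.8893 bits

H(P,Q) = −Σ p·log₂ q.
  −0.154·log₂(0.037) = 0.73247
  −0.198·log₂(0.162) = 0.51993
  −0.187·log₂(0.087) = 0.65877
  −0.305·log₂(0.687) = 0.16519
  −0.156·log₂(0.027) = 0.81290
H(P,Q) = 2.8893 bits.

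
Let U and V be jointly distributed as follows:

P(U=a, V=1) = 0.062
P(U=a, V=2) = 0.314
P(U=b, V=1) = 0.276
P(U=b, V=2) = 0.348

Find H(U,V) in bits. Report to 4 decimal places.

H(U,V) = −Σ p(x,y)·log₂ p(x,y) over all 4 cells.
  cell (a,1): −0.062·log₂0.062 = 0.24872
  cell (a,2): −0.314·log₂0.314 = 0.52475
  cell (b,1): −0.276·log₂0.276 = 0.51260
  cell (b,2): −0.348·log₂0.348 = 0.52995
Sum = 1.8160 bits.

1.8160 bits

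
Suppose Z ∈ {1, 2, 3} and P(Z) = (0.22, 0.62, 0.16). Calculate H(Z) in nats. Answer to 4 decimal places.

H(Z) = −Σ p·ln p.
  −(0.22)·ln(0.22) = 0.33311
  −(0.62)·ln(0.62) = 0.29638
  −(0.16)·ln(0.16) = 0.29321
Sum: 0.33311 + 0.29638 + 0.29321 = 0.9227 nats.

0.9227 nats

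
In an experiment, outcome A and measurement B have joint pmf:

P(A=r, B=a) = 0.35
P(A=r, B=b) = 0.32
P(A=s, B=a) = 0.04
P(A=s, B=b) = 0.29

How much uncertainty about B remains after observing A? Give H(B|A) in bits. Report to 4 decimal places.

Marginals: p(A) = (0.6700, 0.3300), p(B) = (0.3900, 0.6100).
H(B|A) = Σ p(A) · H(B|A=·).
  A=r: p=0.6700, H(B|A=r) = 0.9986
  A=s: p=0.3300, H(B|A=s) = 0.5328
Weighted sum = 0.8449 bits.

0.8449 bits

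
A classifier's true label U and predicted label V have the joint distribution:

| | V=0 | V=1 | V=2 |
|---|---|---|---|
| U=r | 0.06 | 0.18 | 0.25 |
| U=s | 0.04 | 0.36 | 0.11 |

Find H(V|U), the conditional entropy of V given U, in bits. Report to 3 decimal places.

Chain rule: H(V|U) = H(U,V) − H(U).
Marginals: p(U) = (0.4900, 0.5100), p(V) = (0.1000, 0.5400, 0.3600).
H(U,V) = 2.2555 bits; H(U) = 0.9997 bits.
H(V|U) = 2.2555 − 0.9997 = 1.256 bits.

1.256 bits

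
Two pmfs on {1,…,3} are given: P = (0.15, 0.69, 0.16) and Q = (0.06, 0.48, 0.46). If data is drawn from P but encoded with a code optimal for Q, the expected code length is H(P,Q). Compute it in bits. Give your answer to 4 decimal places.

H(P,Q) = −Σ p·log₂ q.
  −0.15·log₂(0.06) = 0.60883
  −0.69·log₂(0.48) = 0.73064
  −0.16·log₂(0.46) = 0.17925
H(P,Q) = 1.5187 bits.

1.5187 bits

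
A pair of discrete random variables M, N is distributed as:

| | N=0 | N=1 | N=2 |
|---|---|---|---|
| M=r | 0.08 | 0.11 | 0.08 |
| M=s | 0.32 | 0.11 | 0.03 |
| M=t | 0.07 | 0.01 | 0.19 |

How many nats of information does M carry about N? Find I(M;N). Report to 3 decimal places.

0.211 nats

Marginals: p(M) = (0.2700, 0.4600, 0.2700), p(N) = (0.4700, 0.2300, 0.3000).
I(M;N) = H(M) + H(N) − H(M,N).
H(M) = 1.0642, H(N) = 1.0541, H(M,N) = 1.9073.
I(M;N) = 1.0642 + 1.0541 − 1.9073 = 0.211 nats.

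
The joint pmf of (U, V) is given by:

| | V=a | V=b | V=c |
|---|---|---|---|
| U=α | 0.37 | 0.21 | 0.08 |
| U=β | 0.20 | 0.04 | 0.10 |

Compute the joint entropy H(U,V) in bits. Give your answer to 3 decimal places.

2.277 bits

H(U,V) = −Σ p(x,y)·log₂ p(x,y) over all 6 cells.
  cell (α,a): −0.37·log₂0.37 = 0.5307
  cell (α,b): −0.21·log₂0.21 = 0.4728
  cell (α,c): −0.08·log₂0.08 = 0.2915
  cell (β,a): −0.20·log₂0.20 = 0.4644
  cell (β,b): −0.04·log₂0.04 = 0.1858
  cell (β,c): −0.10·log₂0.10 = 0.3322
Sum = 2.277 bits.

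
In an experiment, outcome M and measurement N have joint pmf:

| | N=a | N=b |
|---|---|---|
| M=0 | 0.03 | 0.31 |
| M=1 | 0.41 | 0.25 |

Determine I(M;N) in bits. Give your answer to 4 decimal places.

0.2115 bits

Marginals: p(M) = (0.3400, 0.6600), p(N) = (0.4400, 0.5600).
I(M;N) = Σ p(x,y)·log₂[p(x,y)/(p(x)p(y))].
  (0,a): 0.03·log₂(0.2005) = -0.06954
  (0,b): 0.31·log₂(1.6282) = 0.21800
  (1,a): 0.41·log₂(1.4118) = 0.20401
  (1,b): 0.25·log₂(0.6764) = -0.14101
Sum = 0.2115 bits.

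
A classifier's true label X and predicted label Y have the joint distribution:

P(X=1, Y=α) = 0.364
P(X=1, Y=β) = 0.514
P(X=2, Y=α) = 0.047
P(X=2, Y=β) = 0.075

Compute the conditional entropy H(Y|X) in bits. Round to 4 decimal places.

0.9767 bits

Marginals: p(X) = (0.8780, 0.1220), p(Y) = (0.4110, 0.5890).
H(Y|X) = Σ p(X) · H(Y|X=·).
  X=1: p=0.8780, H(Y|X=1) = 0.9788
  X=2: p=0.1220, H(Y|X=2) = 0.9617
Weighted sum = 0.9767 bits.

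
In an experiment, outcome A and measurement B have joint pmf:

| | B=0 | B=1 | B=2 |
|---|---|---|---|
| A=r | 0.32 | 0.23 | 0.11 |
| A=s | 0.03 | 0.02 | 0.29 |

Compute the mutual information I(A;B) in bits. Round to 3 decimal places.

Marginals: p(A) = (0.6600, 0.3400), p(B) = (0.3500, 0.2500, 0.4000).
I(A;B) = H(A) + H(B) − H(A,B).
H(A) = 0.9248, H(B) = 1.5589, H(A,B) = 2.1465.
I(A;B) = 0.9248 + 1.5589 − 2.1465 = 0.337 bits.

0.337 bits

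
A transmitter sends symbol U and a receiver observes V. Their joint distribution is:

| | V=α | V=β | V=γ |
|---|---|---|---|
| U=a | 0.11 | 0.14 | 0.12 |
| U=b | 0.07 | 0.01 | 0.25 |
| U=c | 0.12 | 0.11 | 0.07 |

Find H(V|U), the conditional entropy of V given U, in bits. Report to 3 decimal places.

Chain rule: H(V|U) = H(U,V) − H(U).
Marginals: p(U) = (0.3700, 0.3300, 0.3000), p(V) = (0.3000, 0.2600, 0.4400).
H(U,V) = 2.9354 bits; H(U) = 1.5796 bits.
H(V|U) = 2.9354 − 1.5796 = 1.356 bits.

1.356 bits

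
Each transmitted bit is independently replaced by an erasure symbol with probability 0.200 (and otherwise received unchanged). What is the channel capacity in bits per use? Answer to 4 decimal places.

Binary erasure channel: capacity C = 1 − ε.
C = 1 − 0.200 = 0.8000 bits per channel use.

0.8000 bits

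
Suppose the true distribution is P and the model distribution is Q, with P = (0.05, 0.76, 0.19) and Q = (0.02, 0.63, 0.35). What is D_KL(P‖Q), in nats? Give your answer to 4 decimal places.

0.0723 nats

D(P‖Q) = Σ p·ln(p/q).
  0.05·ln(0.05/0.02) = 0.04581
  0.76·ln(0.76/0.63) = 0.14257
  0.19·ln(0.19/0.35) = -0.11607
D(P‖Q) = 0.0723 nats.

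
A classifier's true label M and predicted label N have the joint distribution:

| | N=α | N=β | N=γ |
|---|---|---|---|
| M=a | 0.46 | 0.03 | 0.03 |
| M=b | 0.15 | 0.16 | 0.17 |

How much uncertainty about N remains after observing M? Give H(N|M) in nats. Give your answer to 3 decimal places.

0.754 nats

Chain rule: H(N|M) = H(M,N) − H(M).
Marginals: p(M) = (0.5200, 0.4800), p(N) = (0.6100, 0.1900, 0.2000).
H(M,N) = 1.4466 nats; H(M) = 0.6923 nats.
H(N|M) = 1.4466 − 0.6923 = 0.754 nats.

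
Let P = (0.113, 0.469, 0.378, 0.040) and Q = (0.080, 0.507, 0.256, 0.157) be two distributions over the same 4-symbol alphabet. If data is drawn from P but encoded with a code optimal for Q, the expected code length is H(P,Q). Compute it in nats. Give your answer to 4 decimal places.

H(P,Q) = −Σ p·ln q.
  −0.113·ln(0.080) = 0.28541
  −0.469·ln(0.507) = 0.31857
  −0.378·ln(0.256) = 0.51505
  −0.040·ln(0.157) = 0.07406
H(P,Q) = 1.1931 nats.

1.1931 nats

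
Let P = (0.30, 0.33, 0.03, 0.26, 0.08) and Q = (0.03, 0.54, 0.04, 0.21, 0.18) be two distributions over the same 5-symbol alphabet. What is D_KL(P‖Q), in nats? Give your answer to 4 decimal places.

0.5103 nats

D(P‖Q) = Σ p·ln(p/q).
  0.30·ln(0.30/0.03) = 0.69078
  0.33·ln(0.33/0.54) = -0.16252
  0.03·ln(0.03/0.04) = -0.00863
  0.26·ln(0.26/0.21) = 0.05553
  0.08·ln(0.08/0.18) = -0.06487
D(P‖Q) = 0.5103 nats.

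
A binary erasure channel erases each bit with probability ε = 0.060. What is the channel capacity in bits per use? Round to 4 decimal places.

0.9400 bits

Binary erasure channel: capacity C = 1 − ε.
C = 1 − 0.060 = 0.9400 bits per channel use.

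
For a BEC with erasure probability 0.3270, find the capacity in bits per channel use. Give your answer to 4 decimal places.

0.6730 bits

Binary erasure channel: capacity C = 1 − ε.
C = 1 − 0.3270 = 0.6730 bits per channel use.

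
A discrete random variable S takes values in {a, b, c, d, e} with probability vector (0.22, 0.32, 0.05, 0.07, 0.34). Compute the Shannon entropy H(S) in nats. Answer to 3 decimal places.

H(S) = −Σ p·ln p.
  −(0.22)·ln(0.22) = 0.3331
  −(0.32)·ln(0.32) = 0.3646
  −(0.05)·ln(0.05) = 0.1498
  −(0.07)·ln(0.07) = 0.1861
  −(0.34)·ln(0.34) = 0.3668
Sum: 0.3331 + 0.3646 + 0.1498 + 0.1861 + 0.3668 = 1.400 nats.

1.400 nats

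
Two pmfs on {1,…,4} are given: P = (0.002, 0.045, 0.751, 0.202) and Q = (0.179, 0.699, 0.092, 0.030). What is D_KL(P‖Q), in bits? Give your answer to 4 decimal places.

D(P‖Q) = Σ p·log₂(p/q).
  0.002·log₂(0.002/0.179) = -0.01297
  0.045·log₂(0.045/0.699) = -0.17808
  0.751·log₂(0.751/0.092) = 2.27486
  0.202·log₂(0.202/0.030) = 0.55577
D(P‖Q) = 2.6396 bits.

2.6396 bits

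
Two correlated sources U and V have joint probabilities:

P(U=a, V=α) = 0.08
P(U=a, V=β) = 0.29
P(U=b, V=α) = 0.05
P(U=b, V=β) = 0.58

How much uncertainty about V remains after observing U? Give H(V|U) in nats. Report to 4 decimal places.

0.3678 nats

Chain rule: H(V|U) = H(U,V) − H(U).
Marginals: p(U) = (0.3700, 0.6300), p(V) = (0.1300, 0.8700).
H(U,V) = 1.0268 nats; H(U) = 0.6590 nats.
H(V|U) = 1.0268 − 0.6590 = 0.3678 nats.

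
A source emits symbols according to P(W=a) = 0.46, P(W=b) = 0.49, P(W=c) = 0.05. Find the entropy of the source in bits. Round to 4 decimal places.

1.2357 bits

H(W) = −Σ p·log₂ p.
  −(0.46)·log₂(0.46) = 0.51534
  −(0.49)·log₂(0.49) = 0.50428
  −(0.05)·log₂(0.05) = 0.21610
Sum: 0.51534 + 0.50428 + 0.21610 = 1.2357 bits.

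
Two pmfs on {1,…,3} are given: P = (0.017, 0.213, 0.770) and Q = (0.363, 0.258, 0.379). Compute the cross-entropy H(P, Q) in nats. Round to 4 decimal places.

H(P,Q) = −Σ p·ln q.
  −0.017·ln(0.363) = 0.01723
  −0.213·ln(0.258) = 0.28857
  −0.770·ln(0.379) = 0.74707
H(P,Q) = 1.0529 nats.

1.0529 nats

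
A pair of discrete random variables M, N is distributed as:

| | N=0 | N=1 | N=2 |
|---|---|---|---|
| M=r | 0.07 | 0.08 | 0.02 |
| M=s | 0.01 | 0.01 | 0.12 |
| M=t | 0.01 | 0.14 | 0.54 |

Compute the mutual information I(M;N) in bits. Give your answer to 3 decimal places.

Marginals: p(M) = (0.1700, 0.1400, 0.6900), p(N) = (0.0900, 0.2300, 0.6800).
I(M;N) = Σ p(x,y)·log₂[p(x,y)/(p(x)p(y))].
  (r,0): 0.07·log₂(4.5752) = 0.1536
  (r,1): 0.08·log₂(2.0460) = 0.0826
  (r,2): 0.02·log₂(0.1730) = -0.0506
  (s,0): 0.01·log₂(0.7937) = -0.0033
  (s,1): 0.01·log₂(0.3106) = -0.0169
  (s,2): 0.12·log₂(1.2605) = 0.0401
  (t,0): 0.01·log₂(0.1610) = -0.0263
  (t,1): 0.14·log₂(0.8822) = -0.0253
  (t,2): 0.54·log₂(1.1509) = 0.1095
Sum = 0.263 bits.

0.263 bits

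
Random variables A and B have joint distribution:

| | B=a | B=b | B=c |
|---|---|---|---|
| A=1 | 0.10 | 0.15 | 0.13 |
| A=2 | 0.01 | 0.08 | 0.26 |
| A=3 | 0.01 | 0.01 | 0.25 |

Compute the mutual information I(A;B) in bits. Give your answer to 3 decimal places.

Marginals: p(A) = (0.3800, 0.3500, 0.2700), p(B) = (0.1200, 0.2400, 0.6400).
I(A;B) = Σ p(x,y)·log₂[p(x,y)/(p(x)p(y))].
  (1,a): 0.10·log₂(2.1930) = 0.1133
  (1,b): 0.15·log₂(1.6447) = 0.1077
  (1,c): 0.13·log₂(0.5345) = -0.1175
  (2,a): 0.01·log₂(0.2381) = -0.0207
  (2,b): 0.08·log₂(0.9524) = -0.0056
  (2,c): 0.26·log₂(1.1607) = 0.0559
  (3,a): 0.01·log₂(0.3086) = -0.0170
  (3,b): 0.01·log₂(0.1543) = -0.0270
  (3,c): 0.25·log₂(1.4468) = 0.1332
Sum = 0.222 bits.

0.222 bits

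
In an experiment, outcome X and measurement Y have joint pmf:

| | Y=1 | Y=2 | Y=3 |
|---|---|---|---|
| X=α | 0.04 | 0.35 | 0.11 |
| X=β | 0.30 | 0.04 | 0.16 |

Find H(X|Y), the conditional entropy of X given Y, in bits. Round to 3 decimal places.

Chain rule: H(X|Y) = H(X,Y) − H(Y).
Marginals: p(X) = (0.5000, 0.5000), p(Y) = (0.3400, 0.3900, 0.2700).
H(X,Y) = 2.1960 bits; H(Y) = 1.5690 bits.
H(X|Y) = 2.1960 − 1.5690 = 0.627 bits.

0.627 bits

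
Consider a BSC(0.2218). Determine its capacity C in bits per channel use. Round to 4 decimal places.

0.2366 bits

Binary symmetric channel: C = 1 − h₂(ε) where h₂ is the binary entropy function.
h₂(0.2218) = −0.2218·log₂0.2218 − 0.7782·log₂0.7782 = 0.7634.
C = 1 − 0.7634 = 0.2366 bits per channel use.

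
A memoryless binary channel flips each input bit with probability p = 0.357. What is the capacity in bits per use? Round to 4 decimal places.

Binary symmetric channel: C = 1 − h₂(ε) where h₂ is the binary entropy function.
h₂(0.357) = −0.357·log₂0.357 − 0.643·log₂0.643 = 0.9402.
C = 1 − 0.9402 = 0.0598 bits per channel use.

0.0598 bits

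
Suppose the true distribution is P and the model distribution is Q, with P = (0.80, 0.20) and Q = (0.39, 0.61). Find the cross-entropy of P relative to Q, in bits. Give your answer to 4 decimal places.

H(P,Q) = −Σ p·log₂ q.
  −0.80·log₂(0.39) = 1.08676
  −0.20·log₂(0.61) = 0.14262
H(P,Q) = 1.2294 bits.

1.2294 bits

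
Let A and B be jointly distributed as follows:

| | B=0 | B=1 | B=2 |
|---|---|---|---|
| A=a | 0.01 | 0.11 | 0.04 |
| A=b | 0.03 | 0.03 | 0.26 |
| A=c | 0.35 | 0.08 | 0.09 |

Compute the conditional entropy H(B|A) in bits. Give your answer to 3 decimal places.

Marginals: p(A) = (0.1600, 0.3200, 0.5200), p(B) = (0.3900, 0.2200, 0.3900).
H(B|A) = Σ p(A) · H(B|A=·).
  A=a: p=0.1600, H(B|A=a) = 1.1216
  A=b: p=0.3200, H(B|A=b) = 0.8837
  A=c: p=0.5200, H(B|A=c) = 1.2379
Weighted sum = 1.106 bits.

1.106 bits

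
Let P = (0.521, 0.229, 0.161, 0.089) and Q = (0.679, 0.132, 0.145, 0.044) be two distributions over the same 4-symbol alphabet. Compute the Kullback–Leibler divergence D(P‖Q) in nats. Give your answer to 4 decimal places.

D(P‖Q) = Σ p·ln(p/q).
  0.521·ln(0.521/0.679) = -0.13800
  0.229·ln(0.229/0.132) = 0.12616
  0.161·ln(0.161/0.145) = 0.01685
  0.089·ln(0.089/0.044) = 0.06270
D(P‖Q) = 0.0677 nats.

0.0677 nats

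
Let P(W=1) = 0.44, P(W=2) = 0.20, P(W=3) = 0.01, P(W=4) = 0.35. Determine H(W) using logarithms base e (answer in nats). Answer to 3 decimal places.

1.097 nats

H(W) = −Σ p·ln p.
  −(0.44)·ln(0.44) = 0.3612
  −(0.20)·ln(0.20) = 0.3219
  −(0.01)·ln(0.01) = 0.0461
  −(0.35)·ln(0.35) = 0.3674
Sum: 0.3612 + 0.3219 + 0.0461 + 0.3674 = 1.097 nats.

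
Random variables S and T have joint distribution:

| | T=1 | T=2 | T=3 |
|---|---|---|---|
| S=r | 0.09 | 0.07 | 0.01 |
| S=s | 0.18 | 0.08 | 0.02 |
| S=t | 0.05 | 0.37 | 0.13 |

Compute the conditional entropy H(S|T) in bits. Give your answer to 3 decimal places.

Marginals: p(S) = (0.1700, 0.2800, 0.5500), p(T) = (0.3200, 0.5200, 0.1600).
H(S|T) = Σ p(T) · H(S|T=·).
  T=1: p=0.3200, H(S|T=1) = 1.4001
  T=2: p=0.5200, H(S|T=2) = 1.1543
  T=3: p=0.1600, H(S|T=3) = 0.8684
Weighted sum = 1.187 bits.

1.187 bits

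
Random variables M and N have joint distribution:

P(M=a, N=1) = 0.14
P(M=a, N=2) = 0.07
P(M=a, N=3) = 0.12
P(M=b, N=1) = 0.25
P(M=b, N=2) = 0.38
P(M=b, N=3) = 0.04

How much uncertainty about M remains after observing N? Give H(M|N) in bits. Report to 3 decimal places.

0.778 bits

Marginals: p(M) = (0.3300, 0.6700), p(N) = (0.3900, 0.4500, 0.1600).
H(M|N) = Σ p(N) · H(M|N=·).
  N=1: p=0.3900, H(M|N=1) = 0.9418
  N=2: p=0.4500, H(M|N=2) = 0.6236
  N=3: p=0.1600, H(M|N=3) = 0.8113
Weighted sum = 0.778 bits.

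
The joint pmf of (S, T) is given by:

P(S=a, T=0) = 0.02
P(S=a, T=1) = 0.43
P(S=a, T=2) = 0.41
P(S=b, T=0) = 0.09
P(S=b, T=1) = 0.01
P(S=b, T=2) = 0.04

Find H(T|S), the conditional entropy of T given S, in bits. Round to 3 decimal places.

Chain rule: H(T|S) = H(S,T) − H(S).
Marginals: p(S) = (0.8600, 0.1400), p(T) = (0.1100, 0.4400, 0.4500).
H(S,T) = 1.7287 bits; H(S) = 0.5842 bits.
H(T|S) = 1.7287 − 0.5842 = 1.144 bits.

1.144 bits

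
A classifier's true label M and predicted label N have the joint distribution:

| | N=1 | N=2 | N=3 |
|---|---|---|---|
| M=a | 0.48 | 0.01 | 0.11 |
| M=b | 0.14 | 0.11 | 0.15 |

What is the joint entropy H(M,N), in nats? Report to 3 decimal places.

H(M,N) = −Σ p(x,y)·ln p(x,y) over all 6 cells.
  cell (a,1): −0.48·ln0.48 = 0.3523
  cell (a,2): −0.01·ln0.01 = 0.0461
  cell (a,3): −0.11·ln0.11 = 0.2428
  cell (b,1): −0.14·ln0.14 = 0.2753
  cell (b,2): −0.11·ln0.11 = 0.2428
  cell (b,3): −0.15·ln0.15 = 0.2846
Sum = 1.444 nats.

1.444 nats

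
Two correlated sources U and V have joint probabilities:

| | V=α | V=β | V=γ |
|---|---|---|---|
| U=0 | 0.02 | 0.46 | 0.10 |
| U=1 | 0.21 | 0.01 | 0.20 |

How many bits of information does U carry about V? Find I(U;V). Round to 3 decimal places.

0.538 bits

Marginals: p(U) = (0.5800, 0.4200), p(V) = (0.2300, 0.4700, 0.3000).
I(U;V) = H(U) + H(V) − H(U,V).
H(U) = 0.9815, H(V) = 1.5207, H(U,V) = 1.9641.
I(U;V) = 0.9815 + 1.5207 − 1.9641 = 0.538 bits.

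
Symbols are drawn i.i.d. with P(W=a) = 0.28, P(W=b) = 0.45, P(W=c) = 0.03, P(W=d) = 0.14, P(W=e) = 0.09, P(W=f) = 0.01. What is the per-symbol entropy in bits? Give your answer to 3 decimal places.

H(W) = −Σ p·log₂ p.
  −(0.28)·log₂(0.28) = 0.5142
  −(0.45)·log₂(0.45) = 0.5184
  −(0.03)·log₂(0.03) = 0.1518
  −(0.14)·log₂(0.14) = 0.3971
  −(0.09)·log₂(0.09) = 0.3127
  −(0.01)·log₂(0.01) = 0.0664
Sum: 0.5142 + 0.5184 + 0.1518 + 0.3971 + 0.3127 + 0.0664 = 1.961 bits.

1.961 bits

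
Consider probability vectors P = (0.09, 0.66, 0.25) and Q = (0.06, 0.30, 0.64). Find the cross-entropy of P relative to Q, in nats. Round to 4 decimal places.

1.1594 nats

H(P,Q) = −Σ p·ln q.
  −0.09·ln(0.06) = 0.25321
  −0.66·ln(0.30) = 0.79462
  −0.25·ln(0.64) = 0.11157
H(P,Q) = 1.1594 nats.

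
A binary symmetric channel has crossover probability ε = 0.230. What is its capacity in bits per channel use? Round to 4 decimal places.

Binary symmetric channel: C = 1 − h₂(ε) where h₂ is the binary entropy function.
h₂(0.230) = −0.230·log₂0.230 − 0.770·log₂0.770 = 0.7780.
C = 1 − 0.7780 = 0.2220 bits per channel use.

0.2220 bits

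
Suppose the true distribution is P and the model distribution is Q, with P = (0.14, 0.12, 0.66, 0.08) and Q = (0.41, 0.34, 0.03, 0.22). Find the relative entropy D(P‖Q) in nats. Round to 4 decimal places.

D(P‖Q) = Σ p·ln(p/q).
  0.14·ln(0.14/0.41) = -0.15043
  0.12·ln(0.12/0.34) = -0.12497
  0.66·ln(0.66/0.03) = 2.04009
  0.08·ln(0.08/0.22) = -0.08093
D(P‖Q) = 1.6838 nats.

1.6838 nats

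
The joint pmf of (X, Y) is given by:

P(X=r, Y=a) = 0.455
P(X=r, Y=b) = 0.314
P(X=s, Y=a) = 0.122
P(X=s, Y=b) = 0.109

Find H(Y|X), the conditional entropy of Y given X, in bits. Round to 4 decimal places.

0.9807 bits

Chain rule: H(Y|X) = H(X,Y) − H(X).
Marginals: p(X) = (0.7690, 0.2310), p(Y) = (0.5770, 0.4230).
H(X,Y) = 1.7605 bits; H(X) = 0.7798 bits.
H(Y|X) = 1.7605 − 0.7798 = 0.9807 bits.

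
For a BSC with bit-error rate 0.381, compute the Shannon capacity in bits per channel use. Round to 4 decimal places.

0.0413 bits

Binary symmetric channel: C = 1 − h₂(ε) where h₂ is the binary entropy function.
h₂(0.381) = −0.381·log₂0.381 − 0.619·log₂0.619 = 0.9587.
C = 1 − 0.9587 = 0.0413 bits per channel use.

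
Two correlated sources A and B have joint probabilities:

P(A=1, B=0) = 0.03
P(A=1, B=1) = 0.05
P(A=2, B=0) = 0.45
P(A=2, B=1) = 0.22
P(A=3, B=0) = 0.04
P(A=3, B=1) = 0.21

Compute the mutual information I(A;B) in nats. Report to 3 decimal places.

0.105 nats

Marginals: p(A) = (0.0800, 0.6700, 0.2500), p(B) = (0.5200, 0.4800).
I(A;B) = Σ p(x,y)·ln[p(x,y)/(p(x)p(y))].
  (1,0): 0.03·ln(0.7212) = -0.0098
  (1,1): 0.05·ln(1.3021) = 0.0132
  (2,0): 0.45·ln(1.2916) = 0.1152
  (2,1): 0.22·ln(0.6841) = -0.0835
  (3,0): 0.04·ln(0.3077) = -0.0471
  (3,1): 0.21·ln(1.7500) = 0.1175
Sum = 0.105 nats.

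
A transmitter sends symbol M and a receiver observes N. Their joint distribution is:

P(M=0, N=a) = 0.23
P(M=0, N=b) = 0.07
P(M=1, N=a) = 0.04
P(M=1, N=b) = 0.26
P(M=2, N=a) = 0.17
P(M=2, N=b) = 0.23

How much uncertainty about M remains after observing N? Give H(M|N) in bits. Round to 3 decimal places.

Chain rule: H(M|N) = H(M,N) − H(N).
Marginals: p(M) = (0.3000, 0.3000, 0.4000), p(N) = (0.4400, 0.5600).
H(M,N) = 2.3695 bits; H(N) = 0.9896 bits.
H(M|N) = 2.3695 − 0.9896 = 1.380 bits.

1.380 bits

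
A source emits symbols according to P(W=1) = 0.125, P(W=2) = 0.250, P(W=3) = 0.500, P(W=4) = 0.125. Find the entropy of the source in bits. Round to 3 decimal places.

H(W) = −Σ p·log₂ p.
  −(0.125)·log₂(0.125) = 0.3750
  −(0.250)·log₂(0.250) = 0.5000
  −(0.500)·log₂(0.500) = 0.5000
  −(0.125)·log₂(0.125) = 0.3750
Sum: 0.3750 + 0.5000 + 0.5000 + 0.3750 = 1.750 bits.

1.750 bits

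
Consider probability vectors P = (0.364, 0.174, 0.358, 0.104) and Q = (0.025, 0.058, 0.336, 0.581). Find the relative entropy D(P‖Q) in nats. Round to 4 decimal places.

D(P‖Q) = Σ p·ln(p/q).
  0.364·ln(0.364/0.025) = 0.97489
  0.174·ln(0.174/0.058) = 0.19116
  0.358·ln(0.358/0.336) = 0.02271
  0.104·ln(0.104/0.581) = -0.17892
D(P‖Q) = 1.0098 nats.

1.0098 nats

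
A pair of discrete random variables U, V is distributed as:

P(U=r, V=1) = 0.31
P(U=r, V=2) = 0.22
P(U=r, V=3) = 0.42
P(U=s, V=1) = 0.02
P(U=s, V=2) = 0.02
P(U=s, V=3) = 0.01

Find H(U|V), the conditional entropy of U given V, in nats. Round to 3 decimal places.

Chain rule: H(U|V) = H(U,V) − H(V).
Marginals: p(U) = (0.9500, 0.0500), p(V) = (0.3300, 0.2400, 0.4300).
H(U,V) = 1.2631 nats; H(V) = 1.0713 nats.
H(U|V) = 1.2631 − 1.0713 = 0.192 nats.

0.192 nats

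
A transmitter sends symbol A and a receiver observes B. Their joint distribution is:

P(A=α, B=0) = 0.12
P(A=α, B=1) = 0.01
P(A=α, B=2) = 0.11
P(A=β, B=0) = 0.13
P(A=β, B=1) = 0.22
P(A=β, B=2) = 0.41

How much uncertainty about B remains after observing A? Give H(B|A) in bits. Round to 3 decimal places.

Chain rule: H(B|A) = H(A,B) − H(A).
Marginals: p(A) = (0.2400, 0.7600), p(B) = (0.2500, 0.2300, 0.5200).
H(A,B) = 2.1744 bits; H(A) = 0.7950 bits.
H(B|A) = 2.1744 − 0.7950 = 1.379 bits.

1.379 bits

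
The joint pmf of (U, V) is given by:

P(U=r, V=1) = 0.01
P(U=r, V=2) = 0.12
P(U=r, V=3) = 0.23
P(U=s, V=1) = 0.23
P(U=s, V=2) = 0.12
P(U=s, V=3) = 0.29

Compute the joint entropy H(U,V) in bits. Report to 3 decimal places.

2.294 bits

H(U,V) = −Σ p(x,y)·log₂ p(x,y) over all 6 cells.
  cell (r,1): −0.01·log₂0.01 = 0.0664
  cell (r,2): −0.12·log₂0.12 = 0.3671
  cell (r,3): −0.23·log₂0.23 = 0.4877
  cell (s,1): −0.23·log₂0.23 = 0.4877
  cell (s,2): −0.12·log₂0.12 = 0.3671
  cell (s,3): −0.29·log₂0.29 = 0.5179
Sum = 2.294 bits.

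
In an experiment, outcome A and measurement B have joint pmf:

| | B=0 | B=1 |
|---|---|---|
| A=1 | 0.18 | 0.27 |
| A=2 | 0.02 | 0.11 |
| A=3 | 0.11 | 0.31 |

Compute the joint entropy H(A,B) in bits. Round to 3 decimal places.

H(A,B) = −Σ p(x,y)·log₂ p(x,y) over all 6 cells.
  cell (1,0): −0.18·log₂0.18 = 0.4453
  cell (1,1): −0.27·log₂0.27 = 0.5100
  cell (2,0): −0.02·log₂0.02 = 0.1129
  cell (2,1): −0.11·log₂0.11 = 0.3503
  cell (3,0): −0.11·log₂0.11 = 0.3503
  cell (3,1): −0.31·log₂0.31 = 0.5238
Sum = 2.293 bits.

2.293 bits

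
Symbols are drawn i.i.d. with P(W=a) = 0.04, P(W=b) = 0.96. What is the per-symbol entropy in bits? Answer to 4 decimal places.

H(W) = −Σ p·log₂ p.
  −(0.04)·log₂(0.04) = 0.18575
  −(0.96)·log₂(0.96) = 0.05654
Sum: 0.18575 + 0.05654 = 0.2423 bits.

0.2423 bits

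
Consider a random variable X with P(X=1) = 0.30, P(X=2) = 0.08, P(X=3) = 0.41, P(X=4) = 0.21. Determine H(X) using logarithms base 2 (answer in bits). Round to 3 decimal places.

H(X) = −Σ p·log₂ p.
  −(0.30)·log₂(0.30) = 0.5211
  −(0.08)·log₂(0.08) = 0.2915
  −(0.41)·log₂(0.41) = 0.5274
  −(0.21)·log₂(0.21) = 0.4728
Sum: 0.5211 + 0.2915 + 0.5274 + 0.4728 = 1.813 bits.

1.813 bits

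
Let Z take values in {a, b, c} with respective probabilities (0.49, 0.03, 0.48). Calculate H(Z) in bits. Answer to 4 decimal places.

1.1643 bits

H(Z) = −Σ p·log₂ p.
  −(0.49)·log₂(0.49) = 0.50428
  −(0.03)·log₂(0.03) = 0.15177
  −(0.48)·log₂(0.48) = 0.50827
Sum: 0.50428 + 0.15177 + 0.50827 = 1.1643 bits.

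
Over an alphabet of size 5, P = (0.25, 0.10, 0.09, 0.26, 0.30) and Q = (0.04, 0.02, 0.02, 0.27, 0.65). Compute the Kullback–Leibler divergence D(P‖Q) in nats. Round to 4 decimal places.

0.5127 nats

D(P‖Q) = Σ p·ln(p/q).
  0.25·ln(0.25/0.04) = 0.45815
  0.10·ln(0.10/0.02) = 0.16094
  0.09·ln(0.09/0.02) = 0.13537
  0.26·ln(0.26/0.27) = -0.00981
  0.30·ln(0.30/0.65) = -0.23196
D(P‖Q) = 0.5127 nats.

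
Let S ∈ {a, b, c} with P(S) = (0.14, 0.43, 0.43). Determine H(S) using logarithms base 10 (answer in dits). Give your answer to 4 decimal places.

0.4348 dits

H(S) = −Σ p·log₁₀ p.
  −(0.14)·log₁₀(0.14) = 0.11954
  −(0.43)·log₁₀(0.43) = 0.15761
  −(0.43)·log₁₀(0.43) = 0.15761
Sum: 0.11954 + 0.15761 + 0.15761 = 0.4348 dits.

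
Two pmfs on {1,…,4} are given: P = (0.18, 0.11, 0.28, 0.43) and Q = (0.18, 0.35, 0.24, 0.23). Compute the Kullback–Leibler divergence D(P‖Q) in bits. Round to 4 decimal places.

D(P‖Q) = Σ p·log₂(p/q).
  0.18·log₂(0.18/0.18) = 0.00000
  0.11·log₂(0.11/0.35) = -0.18368
  0.28·log₂(0.28/0.24) = 0.06227
  0.43·log₂(0.43/0.23) = 0.38816
D(P‖Q) = 0.2667 bits.

0.2667 bits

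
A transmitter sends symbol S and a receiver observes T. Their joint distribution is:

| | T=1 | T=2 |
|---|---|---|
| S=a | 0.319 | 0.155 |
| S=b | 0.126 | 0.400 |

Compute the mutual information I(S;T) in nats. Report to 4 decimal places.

Marginals: p(S) = (0.4740, 0.5260), p(T) = (0.4450, 0.5550).
I(S;T) = H(S) + H(T) − H(S,T).
H(S) = 0.6918, H(T) = 0.6871, H(S,T) = 1.2810.
I(S;T) = 0.6918 + 0.6871 − 1.2810 = 0.0979 nats.

0.0979 nats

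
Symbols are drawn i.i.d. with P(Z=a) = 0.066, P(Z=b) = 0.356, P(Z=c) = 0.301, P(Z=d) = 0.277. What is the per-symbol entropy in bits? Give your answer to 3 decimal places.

H(Z) = −Σ p·log₂ p.
  −(0.066)·log₂(0.066) = 0.2588
  −(0.356)·log₂(0.356) = 0.5305
  −(0.301)·log₂(0.301) = 0.5214
  −(0.277)·log₂(0.277) = 0.5130
Sum: 0.2588 + 0.5305 + 0.5214 + 0.5130 = 1.824 bits.

1.824 bits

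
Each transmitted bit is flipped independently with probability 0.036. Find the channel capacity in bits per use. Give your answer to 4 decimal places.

Binary symmetric channel: C = 1 − h₂(ε) where h₂ is the binary entropy function.
h₂(0.036) = −0.036·log₂0.036 − 0.964·log₂0.964 = 0.2236.
C = 1 − 0.2236 = 0.7764 bits per channel use.

0.7764 bits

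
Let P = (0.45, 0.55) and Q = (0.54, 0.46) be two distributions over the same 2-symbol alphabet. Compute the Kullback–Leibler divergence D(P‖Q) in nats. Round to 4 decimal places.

0.0162 nats

D(P‖Q) = Σ p·ln(p/q).
  0.45·ln(0.45/0.54) = -0.08204
  0.55·ln(0.55/0.46) = 0.09828
D(P‖Q) = 0.0162 nats.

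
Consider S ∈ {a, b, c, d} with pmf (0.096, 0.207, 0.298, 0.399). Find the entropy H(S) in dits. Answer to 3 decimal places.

0.555 dits

H(S) = −Σ p·log₁₀ p.
  −(0.096)·log₁₀(0.096) = 0.0977
  −(0.207)·log₁₀(0.207) = 0.1416
  −(0.298)·log₁₀(0.298) = 0.1567
  −(0.399)·log₁₀(0.399) = 0.1592
Sum: 0.0977 + 0.1416 + 0.1567 + 0.1592 = 0.555 dits.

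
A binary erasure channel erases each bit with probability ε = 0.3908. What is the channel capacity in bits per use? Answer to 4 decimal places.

0.6092 bits

Binary erasure channel: capacity C = 1 − ε.
C = 1 − 0.3908 = 0.6092 bits per channel use.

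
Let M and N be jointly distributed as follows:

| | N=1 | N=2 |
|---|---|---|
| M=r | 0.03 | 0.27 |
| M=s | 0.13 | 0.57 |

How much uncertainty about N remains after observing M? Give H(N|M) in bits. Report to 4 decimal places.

Chain rule: H(N|M) = H(M,N) − H(M).
Marginals: p(M) = (0.3000, 0.7000), p(N) = (0.1600, 0.8400).
H(M,N) = 1.5067 bits; H(M) = 0.8813 bits.
H(N|M) = 1.5067 − 0.8813 = 0.6254 bits.

0.6254 bits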